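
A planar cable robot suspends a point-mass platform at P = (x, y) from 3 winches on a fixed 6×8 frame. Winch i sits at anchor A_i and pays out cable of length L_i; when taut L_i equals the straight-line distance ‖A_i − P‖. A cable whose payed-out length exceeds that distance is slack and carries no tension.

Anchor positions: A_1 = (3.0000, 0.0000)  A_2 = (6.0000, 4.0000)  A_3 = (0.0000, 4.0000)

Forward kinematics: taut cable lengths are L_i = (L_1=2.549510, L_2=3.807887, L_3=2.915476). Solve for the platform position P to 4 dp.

expand ‖A_i−P‖²=L_i² and subtract eq 1 (c_i ≔ ‖A_i‖²−L_i²)
c_1 = 9.0000+0.0000−6.5000 = 2.5000
eq1−eq2 → [-6.0000  -8.0000]·P = -35.0000
eq1−eq3 → [6.0000  -8.0000]·P = -5.0000
2×2 solve → P = (2.5000, 2.5000)

(2.5000, 2.5000)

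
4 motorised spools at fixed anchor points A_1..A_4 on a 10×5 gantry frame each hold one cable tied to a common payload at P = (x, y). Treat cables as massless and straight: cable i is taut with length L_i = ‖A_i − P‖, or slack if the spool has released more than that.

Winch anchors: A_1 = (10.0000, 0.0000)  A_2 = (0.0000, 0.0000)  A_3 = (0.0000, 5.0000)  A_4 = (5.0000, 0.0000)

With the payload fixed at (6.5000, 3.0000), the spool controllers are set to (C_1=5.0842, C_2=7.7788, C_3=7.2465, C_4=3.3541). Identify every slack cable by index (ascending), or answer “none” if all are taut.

1, 2, 3

cable 1: √((3.5000)²+(-3.0000)²)=4.6098, C_1=5.0842: slack
cable 2: √((-6.5000)²+(-3.0000)²)=7.1589, C_2=7.7788: slack
cable 3: √((-6.5000)²+(2.0000)²)=6.8007, C_3=7.2465: slack
cable 4: √((-1.5000)²+(-3.0000)²)=3.3541, C_4=3.3541: taut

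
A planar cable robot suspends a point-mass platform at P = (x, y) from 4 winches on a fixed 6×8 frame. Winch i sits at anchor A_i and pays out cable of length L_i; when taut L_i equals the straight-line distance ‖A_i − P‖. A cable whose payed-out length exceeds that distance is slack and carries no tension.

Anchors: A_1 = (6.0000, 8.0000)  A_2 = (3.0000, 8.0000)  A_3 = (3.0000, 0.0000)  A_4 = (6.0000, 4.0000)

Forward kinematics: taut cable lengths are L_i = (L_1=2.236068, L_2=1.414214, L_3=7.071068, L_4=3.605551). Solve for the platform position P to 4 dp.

(4.0000, 7.0000)

expand ‖A_i−P‖²=L_i² and subtract eq 1 (k_i ≔ ‖A_i‖²−L_i²)
k_1 = 36.0000+64.0000−5.0000 = 95.0000
eq1−eq2 → [6.0000  0.0000]·P = 24.0000
eq1−eq3 → [6.0000  16.0000]·P = 136.0000
eq1−eq4 → [0.0000  8.0000]·P = 56.0000
2×2 solve → P = (4.0000, 7.0000)
check cable 4: ‖A_4−P‖² = 13.0000 ≈ L_4² = 13.0000 ✓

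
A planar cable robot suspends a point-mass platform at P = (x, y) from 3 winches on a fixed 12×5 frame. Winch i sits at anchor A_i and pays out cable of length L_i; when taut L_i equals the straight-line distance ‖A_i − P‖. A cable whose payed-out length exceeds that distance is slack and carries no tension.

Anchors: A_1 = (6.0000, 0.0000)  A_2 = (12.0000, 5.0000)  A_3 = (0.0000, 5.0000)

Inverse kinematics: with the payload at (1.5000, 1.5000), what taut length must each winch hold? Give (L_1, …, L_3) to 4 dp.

L_1: Δ = A_1−P = (4.5000, -1.5000) → ‖Δ‖ = √22.5000 = 4.7434
L_2: Δ = A_2−P = (10.5000, 3.5000) → ‖Δ‖ = √122.5000 = 11.0680
L_3: Δ = A_3−P = (-1.5000, 3.5000) → ‖Δ‖ = √14.5000 = 3.8079

(4.7434, 11.0680, 3.8079)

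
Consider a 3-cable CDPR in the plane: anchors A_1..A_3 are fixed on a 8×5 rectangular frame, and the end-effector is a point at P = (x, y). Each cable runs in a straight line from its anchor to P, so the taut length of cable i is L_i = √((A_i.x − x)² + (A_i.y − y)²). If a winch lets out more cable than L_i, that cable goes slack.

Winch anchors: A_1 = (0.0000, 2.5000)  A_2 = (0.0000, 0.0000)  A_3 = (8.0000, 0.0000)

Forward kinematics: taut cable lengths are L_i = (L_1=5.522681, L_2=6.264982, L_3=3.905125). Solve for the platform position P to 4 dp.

each cable: (A_i−P)·(A_i−P) = L_i²; let c_i = ‖A_i‖²−L_i²
c_1 = 0.0000+6.2500−30.5000 = -24.2500
row 1: 0.0000x + 5.0000y = 15.0000  (c_2=-39.2500)
row 2: -16.0000x + 5.0000y = -73.0000  (c_3=48.7500)
Cramer on rows 1–2 → x = 5.5000, y = 3.0000

(5.5000, 3.0000)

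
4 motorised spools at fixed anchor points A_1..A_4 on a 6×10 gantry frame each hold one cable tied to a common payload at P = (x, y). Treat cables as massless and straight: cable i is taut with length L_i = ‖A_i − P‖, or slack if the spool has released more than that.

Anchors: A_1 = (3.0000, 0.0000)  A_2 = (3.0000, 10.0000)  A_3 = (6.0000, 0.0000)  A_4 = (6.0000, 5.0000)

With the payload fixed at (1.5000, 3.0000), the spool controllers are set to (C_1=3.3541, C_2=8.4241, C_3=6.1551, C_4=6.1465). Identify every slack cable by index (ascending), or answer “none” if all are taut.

i=1: geometric 3.3541 vs commanded 3.3541 ⇒ taut
i=2: geometric 7.1589 vs commanded 8.4241 ⇒ slack
i=3: geometric 5.4083 vs commanded 6.1551 ⇒ slack
i=4: geometric 4.9244 vs commanded 6.1465 ⇒ slack

2, 3, 4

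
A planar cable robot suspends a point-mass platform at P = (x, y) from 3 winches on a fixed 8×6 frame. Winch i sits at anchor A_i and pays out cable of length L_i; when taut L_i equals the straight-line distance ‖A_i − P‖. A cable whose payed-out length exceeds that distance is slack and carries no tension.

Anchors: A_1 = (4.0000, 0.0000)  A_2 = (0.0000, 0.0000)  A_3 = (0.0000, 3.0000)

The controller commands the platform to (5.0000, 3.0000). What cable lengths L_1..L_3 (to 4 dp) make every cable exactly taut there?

(3.1623, 5.8310, 5.0000)

cable 1: Δx=-1.0000, Δy=-3.0000; L_1 = √(Δx²+Δy²) = 3.1623
cable 2: Δx=-5.0000, Δy=-3.0000; L_2 = √(Δx²+Δy²) = 5.8310
cable 3: Δx=-5.0000, Δy=0.0000; L_3 = √(Δx²+Δy²) = 5.0000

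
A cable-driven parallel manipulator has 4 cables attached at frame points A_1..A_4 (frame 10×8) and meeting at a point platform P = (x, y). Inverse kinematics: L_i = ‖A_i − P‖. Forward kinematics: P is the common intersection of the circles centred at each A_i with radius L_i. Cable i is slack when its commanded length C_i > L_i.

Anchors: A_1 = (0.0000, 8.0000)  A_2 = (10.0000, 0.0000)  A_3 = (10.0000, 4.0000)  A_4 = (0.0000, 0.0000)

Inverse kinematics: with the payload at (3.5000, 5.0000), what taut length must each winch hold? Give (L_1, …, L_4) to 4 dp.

(4.6098, 8.2006, 6.5765, 6.1033)

cable 1: Δx=-3.5000, Δy=3.0000; L_1 = √(Δx²+Δy²) = 4.6098
cable 2: Δx=6.5000, Δy=-5.0000; L_2 = √(Δx²+Δy²) = 8.2006
cable 3: Δx=6.5000, Δy=-1.0000; L_3 = √(Δx²+Δy²) = 6.5765
cable 4: Δx=-3.5000, Δy=-5.0000; L_4 = √(Δx²+Δy²) = 6.1033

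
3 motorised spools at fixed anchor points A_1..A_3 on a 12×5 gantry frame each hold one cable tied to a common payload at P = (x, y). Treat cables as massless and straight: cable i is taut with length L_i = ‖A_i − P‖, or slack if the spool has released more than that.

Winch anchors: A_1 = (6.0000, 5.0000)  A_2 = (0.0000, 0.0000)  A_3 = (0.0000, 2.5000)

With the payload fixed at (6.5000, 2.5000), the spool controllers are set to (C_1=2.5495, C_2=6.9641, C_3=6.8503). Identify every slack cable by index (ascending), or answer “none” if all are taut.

3

cable 1: L_1 = ‖A_1−P‖ = 2.5495;  C_1 = 2.5495 → taut
cable 2: L_2 = ‖A_2−P‖ = 6.9642;  C_2 = 6.9641 → taut
cable 3: L_3 = ‖A_3−P‖ = 6.5000;  C_3 = 6.8503 → slack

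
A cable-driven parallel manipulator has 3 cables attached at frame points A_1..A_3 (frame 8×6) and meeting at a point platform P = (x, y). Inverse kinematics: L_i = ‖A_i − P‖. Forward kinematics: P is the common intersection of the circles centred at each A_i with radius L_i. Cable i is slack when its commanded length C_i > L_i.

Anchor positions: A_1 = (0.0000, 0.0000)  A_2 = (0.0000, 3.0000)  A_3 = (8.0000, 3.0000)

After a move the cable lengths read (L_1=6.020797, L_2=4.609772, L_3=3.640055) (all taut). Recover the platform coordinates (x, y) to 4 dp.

circle eqns → linear via eq_j − eq_1; set q_j = A_j·A_j − L_j²
q_1 = 0.0000+0.0000−36.2500 = -36.2500
0.0000·x − 6.0000·y = q_1−q_2 = -24.0000
-16.0000·x − 6.0000·y = q_1−q_3 = -96.0000
solve first two rows → x=4.5000, y=4.0000

(4.5000, 4.0000)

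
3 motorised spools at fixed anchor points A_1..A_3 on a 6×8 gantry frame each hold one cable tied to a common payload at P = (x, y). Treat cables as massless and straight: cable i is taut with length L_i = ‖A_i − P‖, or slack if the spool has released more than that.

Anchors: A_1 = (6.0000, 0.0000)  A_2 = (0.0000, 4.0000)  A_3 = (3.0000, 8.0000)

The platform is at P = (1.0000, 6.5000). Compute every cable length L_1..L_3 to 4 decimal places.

(8.2006, 2.6926, 2.5000)

cable 1: Δx=5.0000, Δy=-6.5000; L_1 = √(Δx²+Δy²) = 8.2006
cable 2: Δx=-1.0000, Δy=-2.5000; L_2 = √(Δx²+Δy²) = 2.6926
cable 3: Δx=2.0000, Δy=1.5000; L_3 = √(Δx²+Δy²) = 2.5000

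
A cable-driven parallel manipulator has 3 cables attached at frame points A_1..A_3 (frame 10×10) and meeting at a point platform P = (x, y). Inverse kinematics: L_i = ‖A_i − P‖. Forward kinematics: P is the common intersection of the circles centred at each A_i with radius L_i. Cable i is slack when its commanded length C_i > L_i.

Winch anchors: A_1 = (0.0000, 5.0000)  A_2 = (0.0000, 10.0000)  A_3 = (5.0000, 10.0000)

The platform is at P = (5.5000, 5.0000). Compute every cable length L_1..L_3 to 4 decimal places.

L_1: Δ = A_1−P = (-5.5000, 0.0000) → ‖Δ‖ = √30.2500 = 5.5000
L_2: Δ = A_2−P = (-5.5000, 5.0000) → ‖Δ‖ = √55.2500 = 7.4330
L_3: Δ = A_3−P = (-0.5000, 5.0000) → ‖Δ‖ = √25.2500 = 5.0249

(5.5000, 7.4330, 5.0249)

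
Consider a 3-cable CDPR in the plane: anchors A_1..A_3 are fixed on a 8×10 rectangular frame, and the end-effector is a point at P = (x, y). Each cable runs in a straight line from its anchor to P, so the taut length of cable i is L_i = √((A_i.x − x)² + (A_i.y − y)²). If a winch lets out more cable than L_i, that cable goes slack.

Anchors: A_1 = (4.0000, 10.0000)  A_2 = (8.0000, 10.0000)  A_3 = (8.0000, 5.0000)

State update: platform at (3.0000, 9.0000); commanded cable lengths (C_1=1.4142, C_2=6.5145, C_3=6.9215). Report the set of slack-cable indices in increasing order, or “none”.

2, 3

i=1: geometric 1.4142 vs commanded 1.4142 ⇒ taut
i=2: geometric 5.0990 vs commanded 6.5145 ⇒ slack
i=3: geometric 6.4031 vs commanded 6.9215 ⇒ slack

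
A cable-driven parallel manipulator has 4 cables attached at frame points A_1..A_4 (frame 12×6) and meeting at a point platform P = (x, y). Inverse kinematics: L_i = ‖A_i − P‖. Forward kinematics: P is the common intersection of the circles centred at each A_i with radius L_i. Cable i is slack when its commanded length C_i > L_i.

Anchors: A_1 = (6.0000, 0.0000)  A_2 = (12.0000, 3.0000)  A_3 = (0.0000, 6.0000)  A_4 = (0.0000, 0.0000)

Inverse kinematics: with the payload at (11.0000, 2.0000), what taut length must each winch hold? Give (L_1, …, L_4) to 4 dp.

(5.3852, 1.4142, 11.7047, 11.1803)

cable 1: Δx=-5.0000, Δy=-2.0000; L_1 = √(Δx²+Δy²) = 5.3852
cable 2: Δx=1.0000, Δy=1.0000; L_2 = √(Δx²+Δy²) = 1.4142
cable 3: Δx=-11.0000, Δy=4.0000; L_3 = √(Δx²+Δy²) = 11.7047
cable 4: Δx=-11.0000, Δy=-2.0000; L_4 = √(Δx²+Δy²) = 11.1803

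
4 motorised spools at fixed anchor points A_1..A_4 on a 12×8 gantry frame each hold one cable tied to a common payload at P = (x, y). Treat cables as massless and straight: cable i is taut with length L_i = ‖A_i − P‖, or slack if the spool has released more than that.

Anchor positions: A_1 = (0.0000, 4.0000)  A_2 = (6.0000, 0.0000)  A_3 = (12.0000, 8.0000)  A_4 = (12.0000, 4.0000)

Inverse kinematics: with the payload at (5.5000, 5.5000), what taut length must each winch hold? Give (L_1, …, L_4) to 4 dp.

(5.7009, 5.5227, 6.9642, 6.6708)

L_1: Δ = A_1−P = (-5.5000, -1.5000) → ‖Δ‖ = √32.5000 = 5.7009
L_2: Δ = A_2−P = (0.5000, -5.5000) → ‖Δ‖ = √30.5000 = 5.5227
L_3: Δ = A_3−P = (6.5000, 2.5000) → ‖Δ‖ = √48.5000 = 6.9642
L_4: Δ = A_4−P = (6.5000, -1.5000) → ‖Δ‖ = √44.5000 = 6.6708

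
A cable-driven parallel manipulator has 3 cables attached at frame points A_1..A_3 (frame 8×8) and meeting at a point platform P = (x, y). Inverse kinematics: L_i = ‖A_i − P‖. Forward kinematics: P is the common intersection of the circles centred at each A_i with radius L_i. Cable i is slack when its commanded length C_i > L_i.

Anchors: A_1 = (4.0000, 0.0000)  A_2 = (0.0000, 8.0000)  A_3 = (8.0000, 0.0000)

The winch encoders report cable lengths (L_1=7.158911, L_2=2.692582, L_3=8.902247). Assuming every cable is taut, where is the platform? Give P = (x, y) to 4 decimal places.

(2.5000, 7.0000)

each cable: (A_i−P)·(A_i−P) = L_i²; let k_i = ‖A_i‖²−L_i²
k_1 = 16.0000+0.0000−51.2500 = -35.2500
row 1: 8.0000x − 16.0000y = -92.0000  (k_2=56.7500)
row 2: -8.0000x + 0.0000y = -20.0000  (k_3=-15.2500)
Cramer on rows 1–2 → x = 2.5000, y = 7.0000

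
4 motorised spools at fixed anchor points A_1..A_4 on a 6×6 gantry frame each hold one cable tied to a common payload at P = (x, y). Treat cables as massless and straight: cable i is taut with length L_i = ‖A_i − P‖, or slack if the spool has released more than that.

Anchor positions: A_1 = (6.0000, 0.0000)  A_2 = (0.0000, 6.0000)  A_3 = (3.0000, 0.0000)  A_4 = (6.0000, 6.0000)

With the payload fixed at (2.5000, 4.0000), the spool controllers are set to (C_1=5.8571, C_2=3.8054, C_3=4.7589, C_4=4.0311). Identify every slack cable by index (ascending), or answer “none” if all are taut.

cable 1: L_1 = ‖A_1−P‖ = 5.3151;  C_1 = 5.8571 → slack
cable 2: L_2 = ‖A_2−P‖ = 3.2016;  C_2 = 3.8054 → slack
cable 3: L_3 = ‖A_3−P‖ = 4.0311;  C_3 = 4.7589 → slack
cable 4: L_4 = ‖A_4−P‖ = 4.0311;  C_4 = 4.0311 → taut

1, 2, 3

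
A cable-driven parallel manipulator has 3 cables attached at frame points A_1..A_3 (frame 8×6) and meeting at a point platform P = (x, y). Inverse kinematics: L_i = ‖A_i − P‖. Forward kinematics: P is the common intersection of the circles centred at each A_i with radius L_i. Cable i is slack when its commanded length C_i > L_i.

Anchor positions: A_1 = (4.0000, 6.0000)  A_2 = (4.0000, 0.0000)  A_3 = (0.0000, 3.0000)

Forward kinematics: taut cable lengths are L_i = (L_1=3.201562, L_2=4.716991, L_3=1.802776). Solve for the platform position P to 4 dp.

circle eqns → linear via eq_j − eq_1; set c_j = A_j·A_j − L_j²
c_1 = 16.0000+36.0000−10.2500 = 41.7500
0.0000·x + 12.0000·y = c_1−c_2 = 48.0000
8.0000·x + 6.0000·y = c_1−c_3 = 36.0000
solve first two rows → x=1.5000, y=4.0000

(1.5000, 4.0000)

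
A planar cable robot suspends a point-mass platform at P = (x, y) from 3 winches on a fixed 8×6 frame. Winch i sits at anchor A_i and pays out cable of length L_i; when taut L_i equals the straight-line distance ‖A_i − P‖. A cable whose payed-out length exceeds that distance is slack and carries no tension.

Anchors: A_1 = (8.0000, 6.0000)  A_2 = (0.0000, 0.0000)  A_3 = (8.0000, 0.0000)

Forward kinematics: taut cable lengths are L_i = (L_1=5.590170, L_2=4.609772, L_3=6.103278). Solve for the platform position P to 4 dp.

circle eqns → linear via eq_j − eq_1; set q_j = A_j·A_j − L_j²
q_1 = 64.0000+36.0000−31.2500 = 68.7500
16.0000·x + 12.0000·y = q_1−q_2 = 90.0000
0.0000·x + 12.0000·y = q_1−q_3 = 42.0000
solve first two rows → x=3.0000, y=3.5000

(3.0000, 3.5000)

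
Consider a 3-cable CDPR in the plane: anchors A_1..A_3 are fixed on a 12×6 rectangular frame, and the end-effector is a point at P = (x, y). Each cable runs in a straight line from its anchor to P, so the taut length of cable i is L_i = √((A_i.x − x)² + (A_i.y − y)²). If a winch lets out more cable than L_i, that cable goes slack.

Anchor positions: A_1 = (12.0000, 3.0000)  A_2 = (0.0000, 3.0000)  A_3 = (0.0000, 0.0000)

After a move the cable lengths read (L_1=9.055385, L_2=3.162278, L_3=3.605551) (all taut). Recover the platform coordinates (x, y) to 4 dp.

(3.0000, 2.0000)

circle eqns → linear via eq_j − eq_1; set c_j = A_j·A_j − L_j²
c_1 = 144.0000+9.0000−82.0000 = 71.0000
24.0000·x + 0.0000·y = c_1−c_2 = 72.0000
24.0000·x + 6.0000·y = c_1−c_3 = 84.0000
solve first two rows → x=3.0000, y=2.0000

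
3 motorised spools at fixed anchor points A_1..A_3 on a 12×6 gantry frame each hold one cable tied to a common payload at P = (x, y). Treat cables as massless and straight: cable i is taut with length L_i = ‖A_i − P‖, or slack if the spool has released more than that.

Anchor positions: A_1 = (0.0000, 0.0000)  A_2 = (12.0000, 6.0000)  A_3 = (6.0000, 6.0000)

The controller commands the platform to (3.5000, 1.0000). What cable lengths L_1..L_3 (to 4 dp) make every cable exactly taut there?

L_1: Δ = A_1−P = (-3.5000, -1.0000) → ‖Δ‖ = √13.2500 = 3.6401
L_2: Δ = A_2−P = (8.5000, 5.0000) → ‖Δ‖ = √97.2500 = 9.8615
L_3: Δ = A_3−P = (2.5000, 5.0000) → ‖Δ‖ = √31.2500 = 5.5902

(3.6401, 9.8615, 5.5902)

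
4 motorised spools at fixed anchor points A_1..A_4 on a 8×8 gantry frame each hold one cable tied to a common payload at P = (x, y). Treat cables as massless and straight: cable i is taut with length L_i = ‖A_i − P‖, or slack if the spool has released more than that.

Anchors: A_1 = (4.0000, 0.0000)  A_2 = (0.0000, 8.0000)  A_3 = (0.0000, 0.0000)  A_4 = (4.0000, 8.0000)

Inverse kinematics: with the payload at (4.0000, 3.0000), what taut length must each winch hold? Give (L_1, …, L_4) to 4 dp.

(3.0000, 6.4031, 5.0000, 5.0000)

L_1 = √((4.0000−4.0000)² + (0.0000−3.0000)²) = 3.0000
L_2 = √((0.0000−4.0000)² + (8.0000−3.0000)²) = 6.4031
L_3 = √((0.0000−4.0000)² + (0.0000−3.0000)²) = 5.0000
L_4 = √((4.0000−4.0000)² + (8.0000−3.0000)²) = 5.0000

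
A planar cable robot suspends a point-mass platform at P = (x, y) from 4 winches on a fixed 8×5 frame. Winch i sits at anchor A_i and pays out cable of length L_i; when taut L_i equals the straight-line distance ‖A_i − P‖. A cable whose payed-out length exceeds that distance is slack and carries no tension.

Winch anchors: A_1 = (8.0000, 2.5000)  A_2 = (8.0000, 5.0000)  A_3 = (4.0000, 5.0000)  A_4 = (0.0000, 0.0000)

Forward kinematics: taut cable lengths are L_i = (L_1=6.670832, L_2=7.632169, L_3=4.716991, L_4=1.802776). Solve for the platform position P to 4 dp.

(1.5000, 1.0000)

expand ‖A_i−P‖²=L_i² and subtract eq 1 (q_i ≔ ‖A_i‖²−L_i²)
q_1 = 64.0000+6.2500−44.5000 = 25.7500
eq1−eq2 → [0.0000  -5.0000]·P = -5.0000
eq1−eq3 → [8.0000  -5.0000]·P = 7.0000
eq1−eq4 → [16.0000  5.0000]·P = 29.0000
2×2 solve → P = (1.5000, 1.0000)
check cable 4: ‖A_4−P‖² = 3.2500 ≈ L_4² = 3.2500 ✓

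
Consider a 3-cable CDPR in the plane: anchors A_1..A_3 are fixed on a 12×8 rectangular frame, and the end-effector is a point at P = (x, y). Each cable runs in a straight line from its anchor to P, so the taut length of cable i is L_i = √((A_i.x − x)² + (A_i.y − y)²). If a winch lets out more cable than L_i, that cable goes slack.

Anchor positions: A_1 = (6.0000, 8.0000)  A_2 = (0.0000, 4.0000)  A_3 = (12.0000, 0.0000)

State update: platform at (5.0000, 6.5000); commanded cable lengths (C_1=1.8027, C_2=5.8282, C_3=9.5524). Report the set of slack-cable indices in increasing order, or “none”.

cable 1: L_1 = ‖A_1−P‖ = 1.8028;  C_1 = 1.8027 → taut
cable 2: L_2 = ‖A_2−P‖ = 5.5902;  C_2 = 5.8282 → slack
cable 3: L_3 = ‖A_3−P‖ = 9.5525;  C_3 = 9.5524 → taut

2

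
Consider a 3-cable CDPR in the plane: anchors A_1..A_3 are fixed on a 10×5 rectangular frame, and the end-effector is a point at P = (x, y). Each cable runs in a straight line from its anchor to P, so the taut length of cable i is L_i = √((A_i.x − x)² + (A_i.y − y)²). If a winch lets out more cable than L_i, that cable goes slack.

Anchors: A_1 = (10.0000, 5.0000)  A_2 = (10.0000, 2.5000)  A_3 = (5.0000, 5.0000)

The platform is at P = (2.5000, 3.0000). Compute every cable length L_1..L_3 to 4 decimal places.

cable 1: Δx=7.5000, Δy=2.0000; L_1 = √(Δx²+Δy²) = 7.7621
cable 2: Δx=7.5000, Δy=-0.5000; L_2 = √(Δx²+Δy²) = 7.5166
cable 3: Δx=2.5000, Δy=2.0000; L_3 = √(Δx²+Δy²) = 3.2016

(7.7621, 7.5166, 3.2016)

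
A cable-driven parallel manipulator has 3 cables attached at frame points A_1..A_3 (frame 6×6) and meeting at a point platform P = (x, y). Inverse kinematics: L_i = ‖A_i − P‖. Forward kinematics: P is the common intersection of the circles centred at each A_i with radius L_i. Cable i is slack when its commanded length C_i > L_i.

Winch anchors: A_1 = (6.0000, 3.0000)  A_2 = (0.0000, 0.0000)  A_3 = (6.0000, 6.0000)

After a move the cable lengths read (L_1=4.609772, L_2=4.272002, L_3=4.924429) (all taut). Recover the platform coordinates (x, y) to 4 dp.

circle eqns → linear via eq_j − eq_1; set q_j = A_j·A_j − L_j²
q_1 = 36.0000+9.0000−21.2500 = 23.7500
12.0000·x + 6.0000·y = q_1−q_2 = 42.0000
0.0000·x − 6.0000·y = q_1−q_3 = -24.0000
solve first two rows → x=1.5000, y=4.0000

(1.5000, 4.0000)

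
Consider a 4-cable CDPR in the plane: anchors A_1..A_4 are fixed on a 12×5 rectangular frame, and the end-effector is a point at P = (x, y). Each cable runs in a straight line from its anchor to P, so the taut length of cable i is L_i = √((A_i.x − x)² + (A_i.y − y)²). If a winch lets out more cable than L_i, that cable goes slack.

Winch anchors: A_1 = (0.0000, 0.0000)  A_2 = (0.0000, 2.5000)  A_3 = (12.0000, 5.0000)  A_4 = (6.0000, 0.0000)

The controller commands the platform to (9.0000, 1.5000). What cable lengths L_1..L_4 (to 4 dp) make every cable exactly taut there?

(9.1241, 9.0554, 4.6098, 3.3541)

cable 1: Δx=-9.0000, Δy=-1.5000; L_1 = √(Δx²+Δy²) = 9.1241
cable 2: Δx=-9.0000, Δy=1.0000; L_2 = √(Δx²+Δy²) = 9.0554
cable 3: Δx=3.0000, Δy=3.5000; L_3 = √(Δx²+Δy²) = 4.6098
cable 4: Δx=-3.0000, Δy=-1.5000; L_4 = √(Δx²+Δy²) = 3.3541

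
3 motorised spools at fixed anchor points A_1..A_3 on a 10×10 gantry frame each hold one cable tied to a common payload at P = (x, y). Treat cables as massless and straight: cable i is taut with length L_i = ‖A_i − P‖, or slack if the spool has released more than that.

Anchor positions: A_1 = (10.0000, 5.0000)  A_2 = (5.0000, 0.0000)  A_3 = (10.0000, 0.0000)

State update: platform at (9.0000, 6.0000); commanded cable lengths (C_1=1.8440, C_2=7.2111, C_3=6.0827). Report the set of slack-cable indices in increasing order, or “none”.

i=1: geometric 1.4142 vs commanded 1.8440 ⇒ slack
i=2: geometric 7.2111 vs commanded 7.2111 ⇒ taut
i=3: geometric 6.0828 vs commanded 6.0827 ⇒ taut

1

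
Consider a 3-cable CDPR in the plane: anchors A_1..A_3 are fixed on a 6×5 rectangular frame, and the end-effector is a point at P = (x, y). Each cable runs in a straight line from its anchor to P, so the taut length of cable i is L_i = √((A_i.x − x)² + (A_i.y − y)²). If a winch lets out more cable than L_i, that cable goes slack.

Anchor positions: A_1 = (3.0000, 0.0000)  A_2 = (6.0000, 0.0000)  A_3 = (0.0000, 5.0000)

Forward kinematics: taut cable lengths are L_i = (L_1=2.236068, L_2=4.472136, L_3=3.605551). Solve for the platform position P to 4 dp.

expand ‖A_i−P‖²=L_i² and subtract eq 1 (c_i ≔ ‖A_i‖²−L_i²)
c_1 = 9.0000+0.0000−5.0000 = 4.0000
eq1−eq2 → [-6.0000  0.0000]·P = -12.0000
eq1−eq3 → [6.0000  -10.0000]·P = -8.0000
2×2 solve → P = (2.0000, 2.0000)

(2.0000, 2.0000)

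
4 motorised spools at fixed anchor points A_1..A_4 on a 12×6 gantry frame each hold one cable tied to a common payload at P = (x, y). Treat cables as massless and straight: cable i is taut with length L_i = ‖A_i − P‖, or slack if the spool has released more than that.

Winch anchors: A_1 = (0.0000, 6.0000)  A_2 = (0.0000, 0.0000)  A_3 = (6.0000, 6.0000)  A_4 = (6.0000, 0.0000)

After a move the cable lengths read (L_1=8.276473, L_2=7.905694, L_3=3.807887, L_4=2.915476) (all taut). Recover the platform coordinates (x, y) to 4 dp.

(7.5000, 2.5000)

expand ‖A_i−P‖²=L_i² and subtract eq 1 (c_i ≔ ‖A_i‖²−L_i²)
c_1 = 0.0000+36.0000−68.5000 = -32.5000
eq1−eq2 → [0.0000  12.0000]·P = 30.0000
eq1−eq3 → [-12.0000  0.0000]·P = -90.0000
eq1−eq4 → [-12.0000  12.0000]·P = -60.0000
2×2 solve → P = (7.5000, 2.5000)
check cable 4: ‖A_4−P‖² = 8.5000 ≈ L_4² = 8.5000 ✓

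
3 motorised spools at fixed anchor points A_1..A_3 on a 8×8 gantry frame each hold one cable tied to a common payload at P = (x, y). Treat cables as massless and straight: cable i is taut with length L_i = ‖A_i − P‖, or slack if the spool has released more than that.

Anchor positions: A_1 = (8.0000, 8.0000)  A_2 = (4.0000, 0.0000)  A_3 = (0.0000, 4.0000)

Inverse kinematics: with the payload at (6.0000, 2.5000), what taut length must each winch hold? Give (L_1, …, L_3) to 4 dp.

(5.8523, 3.2016, 6.1847)

cable 1: Δx=2.0000, Δy=5.5000; L_1 = √(Δx²+Δy²) = 5.8523
cable 2: Δx=-2.0000, Δy=-2.5000; L_2 = √(Δx²+Δy²) = 3.2016
cable 3: Δx=-6.0000, Δy=1.5000; L_3 = √(Δx²+Δy²) = 6.1847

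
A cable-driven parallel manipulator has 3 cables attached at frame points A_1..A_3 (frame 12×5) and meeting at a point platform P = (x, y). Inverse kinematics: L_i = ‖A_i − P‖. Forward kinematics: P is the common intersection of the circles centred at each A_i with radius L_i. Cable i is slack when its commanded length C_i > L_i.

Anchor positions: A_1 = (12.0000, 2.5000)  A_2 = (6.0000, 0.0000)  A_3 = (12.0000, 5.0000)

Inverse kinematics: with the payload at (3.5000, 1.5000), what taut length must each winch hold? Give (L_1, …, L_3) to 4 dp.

(8.5586, 2.9155, 9.1924)

L_1 = √((12.0000−3.5000)² + (2.5000−1.5000)²) = 8.5586
L_2 = √((6.0000−3.5000)² + (0.0000−1.5000)²) = 2.9155
L_3 = √((12.0000−3.5000)² + (5.0000−1.5000)²) = 9.1924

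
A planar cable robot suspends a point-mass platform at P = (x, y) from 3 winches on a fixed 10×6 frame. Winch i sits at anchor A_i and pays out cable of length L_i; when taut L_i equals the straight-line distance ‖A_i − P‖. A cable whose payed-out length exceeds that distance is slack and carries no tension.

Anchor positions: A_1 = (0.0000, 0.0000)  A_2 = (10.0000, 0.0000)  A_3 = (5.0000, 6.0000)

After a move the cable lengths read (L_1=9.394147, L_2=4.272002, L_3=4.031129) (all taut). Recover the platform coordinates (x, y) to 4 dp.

(8.5000, 4.0000)

each cable: (A_i−P)·(A_i−P) = L_i²; let c_i = ‖A_i‖²−L_i²
c_1 = 0.0000+0.0000−88.2500 = -88.2500
row 1: -20.0000x + 0.0000y = -170.0000  (c_2=81.7500)
row 2: -10.0000x − 12.0000y = -133.0000  (c_3=44.7500)
Cramer on rows 1–2 → x = 8.5000, y = 4.0000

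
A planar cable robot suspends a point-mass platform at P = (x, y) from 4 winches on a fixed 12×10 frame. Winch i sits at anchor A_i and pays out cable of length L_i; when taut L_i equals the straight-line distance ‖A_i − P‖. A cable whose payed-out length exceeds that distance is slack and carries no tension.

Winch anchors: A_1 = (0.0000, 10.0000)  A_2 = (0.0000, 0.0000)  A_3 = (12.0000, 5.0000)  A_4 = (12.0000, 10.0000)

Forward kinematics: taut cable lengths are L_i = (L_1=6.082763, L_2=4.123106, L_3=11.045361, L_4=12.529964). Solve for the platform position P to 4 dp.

(1.0000, 4.0000)

each cable: (A_i−P)·(A_i−P) = L_i²; let k_i = ‖A_i‖²−L_i²
k_1 = 0.0000+100.0000−37.0000 = 63.0000
row 1: 0.0000x + 20.0000y = 80.0000  (k_2=-17.0000)
row 2: -24.0000x + 10.0000y = 16.0000  (k_3=47.0000)
row 3: -24.0000x + 0.0000y = -24.0000  (k_4=87.0000)
Cramer on rows 1–2 → x = 1.0000, y = 4.0000
check cable 4: ‖A_4−P‖² = 157.0000 ≈ L_4² = 157.0000 ✓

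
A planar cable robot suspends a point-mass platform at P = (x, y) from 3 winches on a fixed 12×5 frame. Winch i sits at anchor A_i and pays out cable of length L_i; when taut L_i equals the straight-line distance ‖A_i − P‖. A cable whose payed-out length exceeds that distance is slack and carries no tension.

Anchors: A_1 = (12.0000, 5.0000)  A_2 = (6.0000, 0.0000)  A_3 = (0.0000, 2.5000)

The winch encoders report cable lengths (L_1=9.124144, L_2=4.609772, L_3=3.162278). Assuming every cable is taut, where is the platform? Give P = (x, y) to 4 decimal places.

each cable: (A_i−P)·(A_i−P) = L_i²; let k_i = ‖A_i‖²−L_i²
k_1 = 144.0000+25.0000−83.2500 = 85.7500
row 1: 12.0000x + 10.0000y = 71.0000  (k_2=14.7500)
row 2: 24.0000x + 5.0000y = 89.5000  (k_3=-3.7500)
Cramer on rows 1–2 → x = 3.0000, y = 3.5000

(3.0000, 3.5000)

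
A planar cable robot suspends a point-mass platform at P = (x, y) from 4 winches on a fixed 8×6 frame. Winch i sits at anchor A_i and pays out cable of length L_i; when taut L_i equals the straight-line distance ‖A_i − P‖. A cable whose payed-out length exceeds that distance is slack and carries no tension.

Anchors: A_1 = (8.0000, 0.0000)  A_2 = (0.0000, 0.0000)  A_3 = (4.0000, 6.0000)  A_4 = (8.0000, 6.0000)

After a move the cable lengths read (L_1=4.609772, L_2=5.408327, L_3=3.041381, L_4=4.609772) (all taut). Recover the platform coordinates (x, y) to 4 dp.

each cable: (A_i−P)·(A_i−P) = L_i²; let k_i = ‖A_i‖²−L_i²
k_1 = 64.0000+0.0000−21.2500 = 42.7500
row 1: 16.0000x + 0.0000y = 72.0000  (k_2=-29.2500)
row 2: 8.0000x − 12.0000y = 0.0000  (k_3=42.7500)
row 3: 0.0000x − 12.0000y = -36.0000  (k_4=78.7500)
Cramer on rows 1–2 → x = 4.5000, y = 3.0000
check cable 4: ‖A_4−P‖² = 21.2500 ≈ L_4² = 21.2500 ✓

(4.5000, 3.0000)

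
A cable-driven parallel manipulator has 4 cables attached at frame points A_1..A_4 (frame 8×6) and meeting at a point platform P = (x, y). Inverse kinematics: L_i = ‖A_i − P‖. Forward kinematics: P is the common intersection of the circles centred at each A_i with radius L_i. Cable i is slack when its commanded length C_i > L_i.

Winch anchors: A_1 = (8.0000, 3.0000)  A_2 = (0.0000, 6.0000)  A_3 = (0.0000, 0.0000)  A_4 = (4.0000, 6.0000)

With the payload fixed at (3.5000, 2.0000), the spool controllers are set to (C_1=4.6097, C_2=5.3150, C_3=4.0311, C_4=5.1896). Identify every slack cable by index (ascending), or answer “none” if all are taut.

4

cable 1: √((4.5000)²+(1.0000)²)=4.6098, C_1=4.6097: taut
cable 2: √((-3.5000)²+(4.0000)²)=5.3151, C_2=5.3150: taut
cable 3: √((-3.5000)²+(-2.0000)²)=4.0311, C_3=4.0311: taut
cable 4: √((0.5000)²+(4.0000)²)=4.0311, C_4=5.1896: slack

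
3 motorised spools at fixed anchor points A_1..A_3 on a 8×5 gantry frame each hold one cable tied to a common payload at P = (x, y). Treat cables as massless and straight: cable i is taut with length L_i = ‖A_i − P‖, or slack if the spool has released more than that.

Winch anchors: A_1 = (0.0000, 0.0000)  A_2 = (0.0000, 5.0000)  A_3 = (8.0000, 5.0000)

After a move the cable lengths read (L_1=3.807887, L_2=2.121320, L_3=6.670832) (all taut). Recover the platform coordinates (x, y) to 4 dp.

(1.5000, 3.5000)

each cable: (A_i−P)·(A_i−P) = L_i²; let q_i = ‖A_i‖²−L_i²
q_1 = 0.0000+0.0000−14.5000 = -14.5000
row 1: 0.0000x − 10.0000y = -35.0000  (q_2=20.5000)
row 2: -16.0000x − 10.0000y = -59.0000  (q_3=44.5000)
Cramer on rows 1–2 → x = 1.5000, y = 3.5000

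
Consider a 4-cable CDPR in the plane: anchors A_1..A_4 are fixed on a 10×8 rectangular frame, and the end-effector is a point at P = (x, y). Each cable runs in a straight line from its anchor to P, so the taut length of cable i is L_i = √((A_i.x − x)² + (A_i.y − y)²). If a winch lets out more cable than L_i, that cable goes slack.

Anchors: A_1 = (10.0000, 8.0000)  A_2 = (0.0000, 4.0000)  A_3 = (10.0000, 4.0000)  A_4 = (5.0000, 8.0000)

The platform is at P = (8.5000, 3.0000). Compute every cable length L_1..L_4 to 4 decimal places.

(5.2202, 8.5586, 1.8028, 6.1033)

L_1: Δ = A_1−P = (1.5000, 5.0000) → ‖Δ‖ = √27.2500 = 5.2202
L_2: Δ = A_2−P = (-8.5000, 1.0000) → ‖Δ‖ = √73.2500 = 8.5586
L_3: Δ = A_3−P = (1.5000, 1.0000) → ‖Δ‖ = √3.2500 = 1.8028
L_4: Δ = A_4−P = (-3.5000, 5.0000) → ‖Δ‖ = √37.2500 = 6.1033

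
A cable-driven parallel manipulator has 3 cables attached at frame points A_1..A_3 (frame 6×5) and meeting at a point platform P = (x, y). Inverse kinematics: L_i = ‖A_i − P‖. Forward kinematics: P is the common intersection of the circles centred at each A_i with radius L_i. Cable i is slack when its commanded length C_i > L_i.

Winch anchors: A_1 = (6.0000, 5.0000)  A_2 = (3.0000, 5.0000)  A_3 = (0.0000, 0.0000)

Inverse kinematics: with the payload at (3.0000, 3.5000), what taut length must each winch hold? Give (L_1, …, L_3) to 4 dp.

L_1: Δ = A_1−P = (3.0000, 1.5000) → ‖Δ‖ = √11.2500 = 3.3541
L_2: Δ = A_2−P = (0.0000, 1.5000) → ‖Δ‖ = √2.2500 = 1.5000
L_3: Δ = A_3−P = (-3.0000, -3.5000) → ‖Δ‖ = √21.2500 = 4.6098

(3.3541, 1.5000, 4.6098)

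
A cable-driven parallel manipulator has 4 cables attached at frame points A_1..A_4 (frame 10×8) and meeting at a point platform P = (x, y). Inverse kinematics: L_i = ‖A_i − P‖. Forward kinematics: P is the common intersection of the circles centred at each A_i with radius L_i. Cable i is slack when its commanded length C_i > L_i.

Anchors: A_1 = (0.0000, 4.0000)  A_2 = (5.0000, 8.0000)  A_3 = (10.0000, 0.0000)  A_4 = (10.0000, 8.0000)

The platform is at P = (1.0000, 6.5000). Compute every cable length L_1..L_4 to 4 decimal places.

L_1 = √((0.0000−1.0000)² + (4.0000−6.5000)²) = 2.6926
L_2 = √((5.0000−1.0000)² + (8.0000−6.5000)²) = 4.2720
L_3 = √((10.0000−1.0000)² + (0.0000−6.5000)²) = 11.1018
L_4 = √((10.0000−1.0000)² + (8.0000−6.5000)²) = 9.1241

(2.6926, 4.2720, 11.1018, 9.1241)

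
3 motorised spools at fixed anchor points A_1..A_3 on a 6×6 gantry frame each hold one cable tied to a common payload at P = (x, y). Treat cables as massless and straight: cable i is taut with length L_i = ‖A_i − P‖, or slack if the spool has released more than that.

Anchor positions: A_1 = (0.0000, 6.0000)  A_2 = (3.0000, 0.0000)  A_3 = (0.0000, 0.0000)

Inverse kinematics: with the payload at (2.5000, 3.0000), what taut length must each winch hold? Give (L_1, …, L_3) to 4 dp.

L_1: Δ = A_1−P = (-2.5000, 3.0000) → ‖Δ‖ = √15.2500 = 3.9051
L_2: Δ = A_2−P = (0.5000, -3.0000) → ‖Δ‖ = √9.2500 = 3.0414
L_3: Δ = A_3−P = (-2.5000, -3.0000) → ‖Δ‖ = √15.2500 = 3.9051

(3.9051, 3.0414, 3.9051)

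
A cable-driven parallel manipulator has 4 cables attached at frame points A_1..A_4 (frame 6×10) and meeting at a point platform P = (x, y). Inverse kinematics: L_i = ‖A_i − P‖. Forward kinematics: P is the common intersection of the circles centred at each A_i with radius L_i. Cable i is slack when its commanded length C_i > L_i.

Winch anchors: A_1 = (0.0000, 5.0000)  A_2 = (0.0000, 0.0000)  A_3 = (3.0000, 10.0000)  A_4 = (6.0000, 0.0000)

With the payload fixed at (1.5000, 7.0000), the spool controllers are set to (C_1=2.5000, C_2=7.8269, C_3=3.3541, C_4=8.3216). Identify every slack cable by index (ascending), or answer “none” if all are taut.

2

cable 1: √((-1.5000)²+(-2.0000)²)=2.5000, C_1=2.5000: taut
cable 2: √((-1.5000)²+(-7.0000)²)=7.1589, C_2=7.8269: slack
cable 3: √((1.5000)²+(3.0000)²)=3.3541, C_3=3.3541: taut
cable 4: √((4.5000)²+(-7.0000)²)=8.3217, C_4=8.3216: taut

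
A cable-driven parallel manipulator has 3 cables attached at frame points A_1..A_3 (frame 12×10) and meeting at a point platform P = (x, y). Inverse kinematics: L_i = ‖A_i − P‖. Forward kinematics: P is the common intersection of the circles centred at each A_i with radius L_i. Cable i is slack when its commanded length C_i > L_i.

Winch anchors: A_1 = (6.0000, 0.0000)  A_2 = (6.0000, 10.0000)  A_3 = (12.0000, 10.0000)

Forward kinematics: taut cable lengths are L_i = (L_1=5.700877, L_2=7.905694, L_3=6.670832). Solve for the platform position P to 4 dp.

(10.5000, 3.5000)

expand ‖A_i−P‖²=L_i² and subtract eq 1 (c_i ≔ ‖A_i‖²−L_i²)
c_1 = 36.0000+0.0000−32.5000 = 3.5000
eq1−eq2 → [0.0000  -20.0000]·P = -70.0000
eq1−eq3 → [-12.0000  -20.0000]·P = -196.0000
2×2 solve → P = (10.5000, 3.5000)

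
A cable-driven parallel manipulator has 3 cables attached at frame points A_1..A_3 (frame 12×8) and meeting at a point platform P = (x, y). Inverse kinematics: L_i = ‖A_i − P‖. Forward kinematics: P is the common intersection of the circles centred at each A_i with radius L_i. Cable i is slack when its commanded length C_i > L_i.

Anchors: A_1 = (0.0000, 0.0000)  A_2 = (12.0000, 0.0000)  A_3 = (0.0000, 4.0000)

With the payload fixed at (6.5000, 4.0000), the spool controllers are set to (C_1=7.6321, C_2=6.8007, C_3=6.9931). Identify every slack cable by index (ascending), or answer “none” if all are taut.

3

i=1: geometric 7.6322 vs commanded 7.6321 ⇒ taut
i=2: geometric 6.8007 vs commanded 6.8007 ⇒ taut
i=3: geometric 6.5000 vs commanded 6.9931 ⇒ slack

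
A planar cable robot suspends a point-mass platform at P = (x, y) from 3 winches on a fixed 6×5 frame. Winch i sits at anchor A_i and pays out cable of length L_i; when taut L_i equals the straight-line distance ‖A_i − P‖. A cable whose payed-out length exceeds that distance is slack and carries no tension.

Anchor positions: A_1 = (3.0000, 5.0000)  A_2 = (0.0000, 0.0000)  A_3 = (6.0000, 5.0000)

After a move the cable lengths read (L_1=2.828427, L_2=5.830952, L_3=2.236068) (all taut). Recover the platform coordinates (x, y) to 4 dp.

each cable: (A_i−P)·(A_i−P) = L_i²; let q_i = ‖A_i‖²−L_i²
q_1 = 9.0000+25.0000−8.0000 = 26.0000
row 1: 6.0000x + 10.0000y = 60.0000  (q_2=-34.0000)
row 2: -6.0000x + 0.0000y = -30.0000  (q_3=56.0000)
Cramer on rows 1–2 → x = 5.0000, y = 3.0000

(5.0000, 3.0000)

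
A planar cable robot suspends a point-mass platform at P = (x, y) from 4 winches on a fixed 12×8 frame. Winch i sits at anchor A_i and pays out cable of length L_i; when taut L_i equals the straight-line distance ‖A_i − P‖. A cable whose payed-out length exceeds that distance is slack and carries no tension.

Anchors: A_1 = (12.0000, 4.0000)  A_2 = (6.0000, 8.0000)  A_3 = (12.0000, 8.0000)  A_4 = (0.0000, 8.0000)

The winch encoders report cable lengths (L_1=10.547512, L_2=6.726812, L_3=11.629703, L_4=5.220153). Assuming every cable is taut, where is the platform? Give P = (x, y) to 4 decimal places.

(1.5000, 3.0000)

circle eqns → linear via eq_j − eq_1; set c_j = A_j·A_j − L_j²
c_1 = 144.0000+16.0000−111.2500 = 48.7500
12.0000·x − 8.0000·y = c_1−c_2 = -6.0000
0.0000·x − 8.0000·y = c_1−c_3 = -24.0000
24.0000·x − 8.0000·y = c_1−c_4 = 12.0000
solve first two rows → x=1.5000, y=3.0000
check cable 4: ‖A_4−P‖² = 27.2500 ≈ L_4² = 27.2500 ✓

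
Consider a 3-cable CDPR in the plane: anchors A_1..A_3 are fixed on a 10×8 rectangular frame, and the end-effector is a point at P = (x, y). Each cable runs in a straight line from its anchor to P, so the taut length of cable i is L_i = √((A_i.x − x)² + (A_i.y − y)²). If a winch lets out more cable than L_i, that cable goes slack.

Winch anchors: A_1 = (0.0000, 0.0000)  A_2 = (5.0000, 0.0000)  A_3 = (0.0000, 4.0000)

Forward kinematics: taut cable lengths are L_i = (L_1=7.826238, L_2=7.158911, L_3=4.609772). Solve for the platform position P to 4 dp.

expand ‖A_i−P‖²=L_i² and subtract eq 1 (k_i ≔ ‖A_i‖²−L_i²)
k_1 = 0.0000+0.0000−61.2500 = -61.2500
eq1−eq2 → [-10.0000  0.0000]·P = -35.0000
eq1−eq3 → [0.0000  -8.0000]·P = -56.0000
2×2 solve → P = (3.5000, 7.0000)

(3.5000, 7.0000)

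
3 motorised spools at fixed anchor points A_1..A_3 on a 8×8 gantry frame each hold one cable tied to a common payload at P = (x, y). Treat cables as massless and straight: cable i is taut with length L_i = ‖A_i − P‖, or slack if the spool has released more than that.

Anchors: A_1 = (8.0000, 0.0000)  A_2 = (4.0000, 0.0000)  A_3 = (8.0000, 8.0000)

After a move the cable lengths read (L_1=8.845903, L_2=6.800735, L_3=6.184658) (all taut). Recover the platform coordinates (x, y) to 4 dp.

(2.0000, 6.5000)

expand ‖A_i−P‖²=L_i² and subtract eq 1 (q_i ≔ ‖A_i‖²−L_i²)
q_1 = 64.0000+0.0000−78.2500 = -14.2500
eq1−eq2 → [8.0000  0.0000]·P = 16.0000
eq1−eq3 → [0.0000  -16.0000]·P = -104.0000
2×2 solve → P = (2.0000, 6.5000)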